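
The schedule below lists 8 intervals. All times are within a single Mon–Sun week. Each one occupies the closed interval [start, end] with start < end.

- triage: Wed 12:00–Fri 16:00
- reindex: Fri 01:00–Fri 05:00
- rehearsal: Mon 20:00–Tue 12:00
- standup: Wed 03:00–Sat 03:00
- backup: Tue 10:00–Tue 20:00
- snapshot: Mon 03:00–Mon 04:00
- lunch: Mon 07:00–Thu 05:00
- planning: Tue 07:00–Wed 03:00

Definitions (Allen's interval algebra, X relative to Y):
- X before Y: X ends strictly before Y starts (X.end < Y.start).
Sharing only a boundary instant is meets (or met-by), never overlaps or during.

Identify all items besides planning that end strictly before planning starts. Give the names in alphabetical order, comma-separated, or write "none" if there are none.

Target planning = [Tue 07:00, Wed 03:00].
backup [Tue 10:00, Tue 20:00] → during → no.
lunch [Mon 07:00, Thu 05:00] → contains → no.
rehearsal [Mon 20:00, Tue 12:00] → overlaps → no.
reindex [Fri 01:00, Fri 05:00] → after → no.
snapshot [Mon 03:00, Mon 04:00] → before → yes.
standup [Wed 03:00, Sat 03:00] → met-by → no.
triage [Wed 12:00, Fri 16:00] → after → no.
Result: snapshot.

snapshot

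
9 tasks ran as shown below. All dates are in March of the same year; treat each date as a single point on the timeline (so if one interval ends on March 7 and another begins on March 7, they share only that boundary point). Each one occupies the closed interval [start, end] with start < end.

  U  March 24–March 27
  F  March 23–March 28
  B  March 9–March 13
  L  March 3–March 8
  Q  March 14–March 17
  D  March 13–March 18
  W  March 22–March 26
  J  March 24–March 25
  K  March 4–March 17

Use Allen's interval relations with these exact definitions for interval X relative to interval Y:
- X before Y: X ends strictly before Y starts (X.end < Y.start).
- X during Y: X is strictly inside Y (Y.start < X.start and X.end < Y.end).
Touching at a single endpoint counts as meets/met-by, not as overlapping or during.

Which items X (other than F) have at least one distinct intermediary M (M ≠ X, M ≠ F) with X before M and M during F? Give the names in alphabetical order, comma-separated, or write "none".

B, D, K, L, Q

Target F = [March 23, March 28].
Intermediaries M with M during F: J, U.
Via J — items with X before J: B, D, K, L, Q.
Via U — items with X before U: B, D, K, L, Q.
Union: B, D, K, L, Q.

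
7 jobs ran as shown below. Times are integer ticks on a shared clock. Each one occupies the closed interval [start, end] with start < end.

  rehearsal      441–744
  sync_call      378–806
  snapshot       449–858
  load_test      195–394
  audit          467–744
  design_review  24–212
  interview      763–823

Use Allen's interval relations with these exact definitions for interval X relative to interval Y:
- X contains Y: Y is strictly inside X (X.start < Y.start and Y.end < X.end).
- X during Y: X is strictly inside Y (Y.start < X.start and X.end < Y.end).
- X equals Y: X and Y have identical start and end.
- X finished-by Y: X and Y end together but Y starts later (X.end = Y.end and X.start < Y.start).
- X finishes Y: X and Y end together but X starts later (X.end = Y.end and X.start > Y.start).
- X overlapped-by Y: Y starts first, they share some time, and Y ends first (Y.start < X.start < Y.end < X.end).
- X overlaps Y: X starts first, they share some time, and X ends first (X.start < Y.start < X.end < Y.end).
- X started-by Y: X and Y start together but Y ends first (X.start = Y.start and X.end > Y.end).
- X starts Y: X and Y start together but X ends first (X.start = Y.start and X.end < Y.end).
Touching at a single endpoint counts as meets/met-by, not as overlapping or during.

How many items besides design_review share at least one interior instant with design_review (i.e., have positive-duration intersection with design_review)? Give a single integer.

Target design_review = [24, 212].
audit [467, 744] → after → no.
interview [763, 823] → after → no.
load_test [195, 394] → overlapped-by → counts.
rehearsal [441, 744] → after → no.
snapshot [449, 858] → after → no.
sync_call [378, 806] → after → no.
Total: 1.

1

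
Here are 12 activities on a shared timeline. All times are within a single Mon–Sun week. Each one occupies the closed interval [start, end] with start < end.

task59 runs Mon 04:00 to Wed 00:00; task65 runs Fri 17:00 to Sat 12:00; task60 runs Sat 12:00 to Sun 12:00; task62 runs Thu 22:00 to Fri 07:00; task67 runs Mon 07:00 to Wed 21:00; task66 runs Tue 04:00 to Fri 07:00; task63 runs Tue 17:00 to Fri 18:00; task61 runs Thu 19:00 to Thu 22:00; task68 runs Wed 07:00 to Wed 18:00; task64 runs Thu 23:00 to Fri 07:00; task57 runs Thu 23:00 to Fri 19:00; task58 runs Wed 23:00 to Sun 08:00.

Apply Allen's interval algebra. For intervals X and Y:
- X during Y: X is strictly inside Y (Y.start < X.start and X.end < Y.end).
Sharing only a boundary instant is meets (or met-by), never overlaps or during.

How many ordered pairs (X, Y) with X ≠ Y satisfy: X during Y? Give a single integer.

Checking all 132 ordered pairs for relation 'during'; matching pairs in alphabetical order:
(task57, task58): task57 during task58 ✓
(task61, task58): task61 during task58 ✓
(task61, task63): task61 during task63 ✓
(task61, task66): task61 during task66 ✓
(task62, task58): task62 during task58 ✓
(task62, task63): task62 during task63 ✓
(task64, task58): task64 during task58 ✓
(task64, task63): task64 during task63 ✓
(task65, task58): task65 during task58 ✓
(task68, task63): task68 during task63 ✓
(task68, task66): task68 during task66 ✓
(task68, task67): task68 during task67 ✓
Count: 12.

12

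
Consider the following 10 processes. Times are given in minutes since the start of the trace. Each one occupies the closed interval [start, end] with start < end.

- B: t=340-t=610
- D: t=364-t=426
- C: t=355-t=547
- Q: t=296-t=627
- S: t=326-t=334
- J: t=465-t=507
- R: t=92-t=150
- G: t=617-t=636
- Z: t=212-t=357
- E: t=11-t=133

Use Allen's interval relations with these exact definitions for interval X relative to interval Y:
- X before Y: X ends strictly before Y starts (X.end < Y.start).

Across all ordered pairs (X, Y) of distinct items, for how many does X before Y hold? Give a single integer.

29

Checking all 90 ordered pairs for relation 'before'; matching pairs in alphabetical order:
(B, G): B before G ✓
(C, G): C before G ✓
(D, G): D before G ✓
(D, J): D before J ✓
(E, B): E before B ✓
(E, C): E before C ✓
(E, D): E before D ✓
(E, G): E before G ✓
(E, J): E before J ✓
(E, Q): E before Q ✓
(E, S): E before S ✓
(E, Z): E before Z ✓
(J, G): J before G ✓
(R, B): R before B ✓
(R, C): R before C ✓
(R, D): R before D ✓
(R, G): R before G ✓
(R, J): R before J ✓
(R, Q): R before Q ✓
(R, S): R before S ✓
(R, Z): R before Z ✓
(S, B): S before B ✓
(S, C): S before C ✓
(S, D): S before D ✓
... plus 5 further pairs not listed.
Count: 29.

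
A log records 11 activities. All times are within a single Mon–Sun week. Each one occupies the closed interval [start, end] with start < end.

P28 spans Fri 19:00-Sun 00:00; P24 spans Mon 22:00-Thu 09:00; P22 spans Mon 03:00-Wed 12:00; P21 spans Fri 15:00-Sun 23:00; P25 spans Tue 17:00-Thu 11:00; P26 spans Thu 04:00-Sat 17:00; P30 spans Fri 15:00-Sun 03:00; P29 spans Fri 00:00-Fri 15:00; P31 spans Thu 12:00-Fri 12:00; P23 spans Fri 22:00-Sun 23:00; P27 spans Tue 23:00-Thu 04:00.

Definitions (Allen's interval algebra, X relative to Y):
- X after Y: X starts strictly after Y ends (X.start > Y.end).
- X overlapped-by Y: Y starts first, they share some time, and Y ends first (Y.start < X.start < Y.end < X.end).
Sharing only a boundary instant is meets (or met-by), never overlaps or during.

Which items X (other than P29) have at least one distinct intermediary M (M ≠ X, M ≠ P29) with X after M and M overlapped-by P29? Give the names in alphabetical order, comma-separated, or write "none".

Target P29 = [Fri 00:00, Fri 15:00].
Intermediaries M with M overlapped-by P29: none.
Union: none.

none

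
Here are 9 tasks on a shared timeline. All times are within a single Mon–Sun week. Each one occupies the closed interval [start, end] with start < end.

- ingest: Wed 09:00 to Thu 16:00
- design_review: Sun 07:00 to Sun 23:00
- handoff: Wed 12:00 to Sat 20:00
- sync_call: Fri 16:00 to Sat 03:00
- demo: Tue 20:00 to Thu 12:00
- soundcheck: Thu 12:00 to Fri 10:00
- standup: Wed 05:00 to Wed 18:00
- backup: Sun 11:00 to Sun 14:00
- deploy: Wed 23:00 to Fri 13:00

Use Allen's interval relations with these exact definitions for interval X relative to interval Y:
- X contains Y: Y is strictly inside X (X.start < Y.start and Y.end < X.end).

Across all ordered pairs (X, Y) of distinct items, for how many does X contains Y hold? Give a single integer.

6

Checking all 72 ordered pairs for relation 'contains'; matching pairs in alphabetical order:
(demo, standup): demo contains standup ✓
(deploy, soundcheck): deploy contains soundcheck ✓
(design_review, backup): design_review contains backup ✓
(handoff, deploy): handoff contains deploy ✓
(handoff, soundcheck): handoff contains soundcheck ✓
(handoff, sync_call): handoff contains sync_call ✓
Count: 6.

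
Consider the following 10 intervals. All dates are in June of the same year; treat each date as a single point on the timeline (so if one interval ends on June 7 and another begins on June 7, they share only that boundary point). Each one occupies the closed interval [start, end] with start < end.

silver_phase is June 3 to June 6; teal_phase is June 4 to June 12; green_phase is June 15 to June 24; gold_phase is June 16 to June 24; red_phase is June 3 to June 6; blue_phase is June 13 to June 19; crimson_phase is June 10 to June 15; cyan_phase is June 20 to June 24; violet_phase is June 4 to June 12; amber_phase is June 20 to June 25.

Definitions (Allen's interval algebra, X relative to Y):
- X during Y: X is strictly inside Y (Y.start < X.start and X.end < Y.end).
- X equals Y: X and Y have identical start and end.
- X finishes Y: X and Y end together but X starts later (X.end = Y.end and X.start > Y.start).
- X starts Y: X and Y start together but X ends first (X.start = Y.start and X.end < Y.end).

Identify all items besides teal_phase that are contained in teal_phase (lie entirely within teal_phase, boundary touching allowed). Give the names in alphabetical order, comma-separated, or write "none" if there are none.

violet_phase

Target teal_phase = [June 4, June 12].
amber_phase [June 20, June 25] → after → no.
blue_phase [June 13, June 19] → after → no.
crimson_phase [June 10, June 15] → overlapped-by → no.
cyan_phase [June 20, June 24] → after → no.
gold_phase [June 16, June 24] → after → no.
green_phase [June 15, June 24] → after → no.
red_phase [June 3, June 6] → overlaps → no.
silver_phase [June 3, June 6] → overlaps → no.
violet_phase [June 4, June 12] → equals → yes.
Result: violet_phase.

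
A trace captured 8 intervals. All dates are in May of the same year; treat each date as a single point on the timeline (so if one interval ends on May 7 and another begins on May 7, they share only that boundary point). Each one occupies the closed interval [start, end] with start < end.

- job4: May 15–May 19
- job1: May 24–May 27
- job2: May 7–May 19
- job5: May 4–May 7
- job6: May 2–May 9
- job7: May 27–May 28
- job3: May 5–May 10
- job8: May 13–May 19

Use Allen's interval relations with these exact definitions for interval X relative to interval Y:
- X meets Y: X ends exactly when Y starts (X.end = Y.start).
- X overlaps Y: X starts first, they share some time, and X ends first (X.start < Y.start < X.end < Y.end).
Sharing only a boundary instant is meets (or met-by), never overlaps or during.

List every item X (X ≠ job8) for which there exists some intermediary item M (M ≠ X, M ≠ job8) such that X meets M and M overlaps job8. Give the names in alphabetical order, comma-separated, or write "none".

Target job8 = [May 13, May 19].
Intermediaries M with M overlaps job8: none.
Union: none.

none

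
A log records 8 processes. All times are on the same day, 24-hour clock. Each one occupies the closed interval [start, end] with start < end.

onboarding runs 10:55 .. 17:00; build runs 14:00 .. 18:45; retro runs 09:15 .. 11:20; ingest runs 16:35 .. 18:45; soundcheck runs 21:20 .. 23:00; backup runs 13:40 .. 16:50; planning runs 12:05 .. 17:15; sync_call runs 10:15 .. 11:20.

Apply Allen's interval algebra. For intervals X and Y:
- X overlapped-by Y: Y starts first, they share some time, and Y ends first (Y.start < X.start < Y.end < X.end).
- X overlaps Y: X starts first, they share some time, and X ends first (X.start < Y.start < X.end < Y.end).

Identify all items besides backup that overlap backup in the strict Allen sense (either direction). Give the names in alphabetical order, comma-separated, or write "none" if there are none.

Target backup = [13:40, 16:50].
build [14:00, 18:45] → overlapped-by → yes.
ingest [16:35, 18:45] → overlapped-by → yes.
onboarding [10:55, 17:00] → contains → no.
planning [12:05, 17:15] → contains → no.
retro [09:15, 11:20] → before → no.
soundcheck [21:20, 23:00] → after → no.
sync_call [10:15, 11:20] → before → no.
Result: build, ingest.

build, ingest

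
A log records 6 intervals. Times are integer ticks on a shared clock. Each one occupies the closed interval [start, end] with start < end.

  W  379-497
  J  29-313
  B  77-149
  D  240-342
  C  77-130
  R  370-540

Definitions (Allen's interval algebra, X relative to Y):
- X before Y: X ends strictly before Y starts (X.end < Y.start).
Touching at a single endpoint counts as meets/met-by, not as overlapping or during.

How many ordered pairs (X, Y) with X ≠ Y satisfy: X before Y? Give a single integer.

Checking all 30 ordered pairs for relation 'before'; matching pairs in alphabetical order:
(B, D): B before D ✓
(B, R): B before R ✓
(B, W): B before W ✓
(C, D): C before D ✓
(C, R): C before R ✓
(C, W): C before W ✓
(D, R): D before R ✓
(D, W): D before W ✓
(J, R): J before R ✓
(J, W): J before W ✓
Count: 10.

10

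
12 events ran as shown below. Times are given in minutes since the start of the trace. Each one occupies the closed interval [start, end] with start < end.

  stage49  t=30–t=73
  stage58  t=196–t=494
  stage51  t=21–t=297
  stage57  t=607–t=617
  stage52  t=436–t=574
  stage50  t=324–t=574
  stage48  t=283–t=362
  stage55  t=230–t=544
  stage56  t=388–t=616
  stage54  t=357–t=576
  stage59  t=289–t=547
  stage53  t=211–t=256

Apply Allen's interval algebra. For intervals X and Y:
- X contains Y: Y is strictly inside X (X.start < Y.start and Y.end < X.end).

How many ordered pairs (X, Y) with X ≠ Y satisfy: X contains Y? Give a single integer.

Checking all 132 ordered pairs for relation 'contains'; matching pairs in alphabetical order:
(stage51, stage49): stage51 contains stage49 ✓
(stage51, stage53): stage51 contains stage53 ✓
(stage54, stage52): stage54 contains stage52 ✓
(stage55, stage48): stage55 contains stage48 ✓
(stage56, stage52): stage56 contains stage52 ✓
(stage58, stage48): stage58 contains stage48 ✓
(stage58, stage53): stage58 contains stage53 ✓
Count: 7.

7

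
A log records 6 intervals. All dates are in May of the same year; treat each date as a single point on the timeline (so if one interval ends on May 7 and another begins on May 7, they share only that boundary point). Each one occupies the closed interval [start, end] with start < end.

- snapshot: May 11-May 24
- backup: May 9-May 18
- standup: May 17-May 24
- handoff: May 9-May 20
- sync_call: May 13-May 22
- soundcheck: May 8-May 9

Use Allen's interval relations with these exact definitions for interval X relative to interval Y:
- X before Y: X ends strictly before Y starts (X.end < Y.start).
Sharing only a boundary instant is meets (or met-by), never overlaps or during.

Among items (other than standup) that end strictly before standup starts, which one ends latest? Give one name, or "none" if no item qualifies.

Target standup = [May 17, May 24].
backup [May 9, May 18] → overlaps → excluded.
handoff [May 9, May 20] → overlaps → excluded.
snapshot [May 11, May 24] → finished-by → excluded.
soundcheck [May 8, May 9] → before → candidate.
sync_call [May 13, May 22] → overlaps → excluded.
Among candidates, latest end is May 9 → soundcheck.

soundcheck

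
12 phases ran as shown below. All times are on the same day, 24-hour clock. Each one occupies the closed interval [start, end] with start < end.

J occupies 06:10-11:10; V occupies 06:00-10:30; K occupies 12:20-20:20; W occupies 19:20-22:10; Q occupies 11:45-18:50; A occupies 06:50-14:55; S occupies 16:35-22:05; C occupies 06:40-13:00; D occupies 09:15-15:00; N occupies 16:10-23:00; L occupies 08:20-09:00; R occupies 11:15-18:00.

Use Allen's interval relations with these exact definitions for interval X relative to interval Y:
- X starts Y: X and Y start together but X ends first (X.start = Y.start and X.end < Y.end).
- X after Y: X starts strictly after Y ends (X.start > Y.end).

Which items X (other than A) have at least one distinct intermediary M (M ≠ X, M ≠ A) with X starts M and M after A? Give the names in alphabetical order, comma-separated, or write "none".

none

Target A = [06:50, 14:55].
Intermediaries M with M after A: N, S, W.
Via N — items with X starts N: none.
Via S — items with X starts S: none.
Via W — items with X starts W: none.
Union: none.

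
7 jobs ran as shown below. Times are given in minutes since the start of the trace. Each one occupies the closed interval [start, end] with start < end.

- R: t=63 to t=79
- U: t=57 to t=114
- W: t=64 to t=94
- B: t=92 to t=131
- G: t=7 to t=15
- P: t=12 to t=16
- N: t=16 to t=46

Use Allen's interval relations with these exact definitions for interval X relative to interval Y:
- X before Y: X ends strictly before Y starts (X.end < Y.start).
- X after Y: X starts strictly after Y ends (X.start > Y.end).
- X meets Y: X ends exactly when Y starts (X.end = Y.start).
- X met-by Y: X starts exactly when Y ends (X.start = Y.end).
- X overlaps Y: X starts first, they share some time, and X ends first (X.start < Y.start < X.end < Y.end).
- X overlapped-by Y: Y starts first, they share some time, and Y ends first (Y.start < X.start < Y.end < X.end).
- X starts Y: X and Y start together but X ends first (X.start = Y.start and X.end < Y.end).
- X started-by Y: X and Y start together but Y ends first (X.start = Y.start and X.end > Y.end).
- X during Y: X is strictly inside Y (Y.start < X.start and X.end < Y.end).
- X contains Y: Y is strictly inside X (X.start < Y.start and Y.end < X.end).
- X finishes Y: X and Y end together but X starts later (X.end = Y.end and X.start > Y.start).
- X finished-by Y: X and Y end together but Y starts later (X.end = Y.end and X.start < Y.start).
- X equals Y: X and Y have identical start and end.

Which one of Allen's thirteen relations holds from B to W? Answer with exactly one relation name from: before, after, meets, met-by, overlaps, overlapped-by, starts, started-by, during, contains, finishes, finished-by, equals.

overlapped-by

B = [t=92, t=131]; W = [t=64, t=94].
Compare endpoints: B.start > W.start, B.start < W.end, B.end > W.start, B.end > W.end.
That pattern is 'overlapped-by'.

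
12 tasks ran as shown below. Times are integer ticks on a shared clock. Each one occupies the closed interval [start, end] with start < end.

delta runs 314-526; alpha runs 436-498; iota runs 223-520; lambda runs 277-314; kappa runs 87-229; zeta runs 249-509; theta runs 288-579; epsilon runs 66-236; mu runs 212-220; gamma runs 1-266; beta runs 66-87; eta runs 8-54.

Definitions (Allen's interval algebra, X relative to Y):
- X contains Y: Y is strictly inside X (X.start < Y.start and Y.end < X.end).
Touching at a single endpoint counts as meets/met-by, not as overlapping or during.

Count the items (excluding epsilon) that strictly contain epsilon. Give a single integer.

1

Target epsilon = [66, 236].
alpha [436, 498] → after → no.
beta [66, 87] → starts → no.
delta [314, 526] → after → no.
eta [8, 54] → before → no.
gamma [1, 266] → contains → counts.
iota [223, 520] → overlapped-by → no.
kappa [87, 229] → during → no.
lambda [277, 314] → after → no.
mu [212, 220] → during → no.
theta [288, 579] → after → no.
zeta [249, 509] → after → no.
Total: 1.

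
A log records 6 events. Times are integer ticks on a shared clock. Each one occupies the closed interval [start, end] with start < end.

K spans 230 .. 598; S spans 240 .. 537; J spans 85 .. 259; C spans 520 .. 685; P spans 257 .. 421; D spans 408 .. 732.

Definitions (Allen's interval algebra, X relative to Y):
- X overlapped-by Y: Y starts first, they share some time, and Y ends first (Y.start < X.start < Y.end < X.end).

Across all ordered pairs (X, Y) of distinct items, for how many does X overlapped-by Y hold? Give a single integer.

8

Checking all 30 ordered pairs for relation 'overlapped-by'; matching pairs in alphabetical order:
(C, K): C overlapped-by K ✓
(C, S): C overlapped-by S ✓
(D, K): D overlapped-by K ✓
(D, P): D overlapped-by P ✓
(D, S): D overlapped-by S ✓
(K, J): K overlapped-by J ✓
(P, J): P overlapped-by J ✓
(S, J): S overlapped-by J ✓
Count: 8.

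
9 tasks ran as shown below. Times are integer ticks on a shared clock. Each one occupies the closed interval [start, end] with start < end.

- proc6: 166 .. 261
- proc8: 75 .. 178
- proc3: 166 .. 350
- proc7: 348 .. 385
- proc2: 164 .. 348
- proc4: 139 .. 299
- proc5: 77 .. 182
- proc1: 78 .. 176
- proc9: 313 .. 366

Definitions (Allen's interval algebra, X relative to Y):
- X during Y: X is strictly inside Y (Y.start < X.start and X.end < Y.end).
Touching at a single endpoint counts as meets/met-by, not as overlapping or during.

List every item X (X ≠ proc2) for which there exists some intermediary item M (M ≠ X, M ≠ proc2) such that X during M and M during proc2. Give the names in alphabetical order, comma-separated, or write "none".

Target proc2 = [164, 348].
Intermediaries M with M during proc2: proc6.
Via proc6 — items with X during proc6: none.
Union: none.

none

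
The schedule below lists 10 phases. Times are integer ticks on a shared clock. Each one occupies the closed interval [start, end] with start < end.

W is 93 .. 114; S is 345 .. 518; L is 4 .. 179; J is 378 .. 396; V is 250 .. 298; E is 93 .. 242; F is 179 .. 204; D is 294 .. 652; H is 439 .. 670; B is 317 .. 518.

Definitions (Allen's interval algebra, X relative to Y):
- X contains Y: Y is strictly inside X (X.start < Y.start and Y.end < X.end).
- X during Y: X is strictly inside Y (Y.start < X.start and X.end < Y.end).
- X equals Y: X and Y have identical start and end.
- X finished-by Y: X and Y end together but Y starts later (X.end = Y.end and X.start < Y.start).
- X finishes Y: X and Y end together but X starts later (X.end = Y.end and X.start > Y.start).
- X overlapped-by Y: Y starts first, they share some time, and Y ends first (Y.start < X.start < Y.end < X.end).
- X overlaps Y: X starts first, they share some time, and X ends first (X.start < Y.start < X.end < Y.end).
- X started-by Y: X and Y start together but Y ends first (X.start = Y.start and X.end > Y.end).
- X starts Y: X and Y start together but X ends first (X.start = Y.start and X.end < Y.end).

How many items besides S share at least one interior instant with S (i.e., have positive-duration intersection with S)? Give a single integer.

4

Target S = [345, 518].
B [317, 518] → finished-by → counts.
D [294, 652] → contains → counts.
E [93, 242] → before → no.
F [179, 204] → before → no.
H [439, 670] → overlapped-by → counts.
J [378, 396] → during → counts.
L [4, 179] → before → no.
V [250, 298] → before → no.
W [93, 114] → before → no.
Total: 4.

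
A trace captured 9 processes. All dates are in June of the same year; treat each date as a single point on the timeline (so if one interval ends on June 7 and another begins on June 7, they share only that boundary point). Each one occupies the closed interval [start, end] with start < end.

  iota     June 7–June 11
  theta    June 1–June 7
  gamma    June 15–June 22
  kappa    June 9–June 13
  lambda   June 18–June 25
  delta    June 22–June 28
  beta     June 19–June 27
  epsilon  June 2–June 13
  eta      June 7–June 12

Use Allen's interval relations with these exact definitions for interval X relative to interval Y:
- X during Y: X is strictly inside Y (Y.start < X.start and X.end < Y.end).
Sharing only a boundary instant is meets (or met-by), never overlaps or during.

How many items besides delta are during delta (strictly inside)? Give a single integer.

Target delta = [June 22, June 28].
beta [June 19, June 27] → overlaps → no.
epsilon [June 2, June 13] → before → no.
eta [June 7, June 12] → before → no.
gamma [June 15, June 22] → meets → no.
iota [June 7, June 11] → before → no.
kappa [June 9, June 13] → before → no.
lambda [June 18, June 25] → overlaps → no.
theta [June 1, June 7] → before → no.
Total: 0.

0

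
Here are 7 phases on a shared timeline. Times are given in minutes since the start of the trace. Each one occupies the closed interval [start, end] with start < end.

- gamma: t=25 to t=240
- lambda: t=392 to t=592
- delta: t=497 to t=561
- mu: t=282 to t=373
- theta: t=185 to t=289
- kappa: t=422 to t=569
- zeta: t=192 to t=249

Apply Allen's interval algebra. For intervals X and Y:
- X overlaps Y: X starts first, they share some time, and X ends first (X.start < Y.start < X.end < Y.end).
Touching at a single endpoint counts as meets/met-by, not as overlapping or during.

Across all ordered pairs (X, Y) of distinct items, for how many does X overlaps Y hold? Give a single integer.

3

Checking all 42 ordered pairs for relation 'overlaps'; matching pairs in alphabetical order:
(gamma, theta): gamma overlaps theta ✓
(gamma, zeta): gamma overlaps zeta ✓
(theta, mu): theta overlaps mu ✓
Count: 3.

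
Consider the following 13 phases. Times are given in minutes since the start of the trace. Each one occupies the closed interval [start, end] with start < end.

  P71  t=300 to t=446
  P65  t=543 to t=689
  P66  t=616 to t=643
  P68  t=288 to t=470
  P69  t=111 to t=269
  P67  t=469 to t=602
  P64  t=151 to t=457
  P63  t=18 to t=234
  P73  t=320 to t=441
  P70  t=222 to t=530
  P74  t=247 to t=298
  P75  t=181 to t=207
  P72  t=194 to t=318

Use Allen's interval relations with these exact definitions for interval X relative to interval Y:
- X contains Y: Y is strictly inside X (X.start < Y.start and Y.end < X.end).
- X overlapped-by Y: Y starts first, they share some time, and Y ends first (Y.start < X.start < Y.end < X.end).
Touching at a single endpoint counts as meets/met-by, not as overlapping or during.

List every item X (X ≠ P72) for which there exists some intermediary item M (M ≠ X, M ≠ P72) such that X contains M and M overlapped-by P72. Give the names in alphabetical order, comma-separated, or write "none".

Target P72 = [t=194, t=318].
Intermediaries M with M overlapped-by P72: P68, P70, P71.
Via P68 — items with X contains P68: P70.
Via P70 — items with X contains P70: none.
Via P71 — items with X contains P71: P64, P68, P70.
Union: P64, P68, P70.

P64, P68, P70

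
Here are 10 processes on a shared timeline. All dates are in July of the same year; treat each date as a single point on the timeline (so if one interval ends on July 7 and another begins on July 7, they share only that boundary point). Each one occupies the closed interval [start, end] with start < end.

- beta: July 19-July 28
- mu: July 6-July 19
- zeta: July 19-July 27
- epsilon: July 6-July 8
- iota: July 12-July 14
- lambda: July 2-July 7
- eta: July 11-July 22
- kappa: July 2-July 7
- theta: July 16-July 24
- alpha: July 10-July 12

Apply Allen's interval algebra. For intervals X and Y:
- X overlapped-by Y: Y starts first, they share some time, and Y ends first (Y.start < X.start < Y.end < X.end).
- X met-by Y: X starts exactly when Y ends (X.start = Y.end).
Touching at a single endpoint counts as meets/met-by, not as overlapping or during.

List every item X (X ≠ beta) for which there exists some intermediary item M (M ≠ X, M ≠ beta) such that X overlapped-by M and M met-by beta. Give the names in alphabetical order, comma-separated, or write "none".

Target beta = [July 19, July 28].
Intermediaries M with M met-by beta: none.
Union: none.

none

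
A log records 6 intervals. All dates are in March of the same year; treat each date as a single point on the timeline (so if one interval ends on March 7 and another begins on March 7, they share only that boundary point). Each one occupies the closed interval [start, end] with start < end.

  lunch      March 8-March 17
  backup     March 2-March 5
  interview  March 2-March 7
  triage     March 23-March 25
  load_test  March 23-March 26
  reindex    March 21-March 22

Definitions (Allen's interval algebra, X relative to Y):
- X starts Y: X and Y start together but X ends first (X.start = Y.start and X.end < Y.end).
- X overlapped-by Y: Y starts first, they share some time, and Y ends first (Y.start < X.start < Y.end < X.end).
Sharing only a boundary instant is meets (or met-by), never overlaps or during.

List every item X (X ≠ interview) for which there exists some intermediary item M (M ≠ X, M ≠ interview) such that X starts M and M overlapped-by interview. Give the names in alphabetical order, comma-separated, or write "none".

none

Target interview = [March 2, March 7].
Intermediaries M with M overlapped-by interview: none.
Union: none.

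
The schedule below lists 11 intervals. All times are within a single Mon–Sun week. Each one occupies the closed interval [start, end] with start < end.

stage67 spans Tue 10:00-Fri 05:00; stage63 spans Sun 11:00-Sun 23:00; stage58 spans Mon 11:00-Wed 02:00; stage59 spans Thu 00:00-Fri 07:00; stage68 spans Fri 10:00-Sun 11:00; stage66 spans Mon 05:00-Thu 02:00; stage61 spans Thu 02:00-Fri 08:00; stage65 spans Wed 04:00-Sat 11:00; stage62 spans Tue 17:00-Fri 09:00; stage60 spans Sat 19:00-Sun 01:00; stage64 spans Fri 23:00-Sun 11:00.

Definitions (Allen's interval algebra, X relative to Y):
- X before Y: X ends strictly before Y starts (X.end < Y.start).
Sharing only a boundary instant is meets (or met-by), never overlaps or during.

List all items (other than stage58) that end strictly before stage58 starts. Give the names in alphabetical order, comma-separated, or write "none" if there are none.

Target stage58 = [Mon 11:00, Wed 02:00].
stage59 [Thu 00:00, Fri 07:00] → after → no.
stage60 [Sat 19:00, Sun 01:00] → after → no.
stage61 [Thu 02:00, Fri 08:00] → after → no.
stage62 [Tue 17:00, Fri 09:00] → overlapped-by → no.
stage63 [Sun 11:00, Sun 23:00] → after → no.
stage64 [Fri 23:00, Sun 11:00] → after → no.
stage65 [Wed 04:00, Sat 11:00] → after → no.
stage66 [Mon 05:00, Thu 02:00] → contains → no.
stage67 [Tue 10:00, Fri 05:00] → overlapped-by → no.
stage68 [Fri 10:00, Sun 11:00] → after → no.
Result: none.

none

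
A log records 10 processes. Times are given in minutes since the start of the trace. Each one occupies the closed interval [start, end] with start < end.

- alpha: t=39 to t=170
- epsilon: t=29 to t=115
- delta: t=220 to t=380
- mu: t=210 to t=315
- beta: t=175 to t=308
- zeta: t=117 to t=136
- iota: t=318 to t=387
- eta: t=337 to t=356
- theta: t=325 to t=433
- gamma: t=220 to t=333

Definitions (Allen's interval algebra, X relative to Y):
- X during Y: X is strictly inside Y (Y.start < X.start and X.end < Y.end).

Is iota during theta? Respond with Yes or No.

No

iota = [t=318, t=387], theta = [t=325, t=433].
Actual relation of iota to theta: overlaps.
Asked whether 'during' holds → No.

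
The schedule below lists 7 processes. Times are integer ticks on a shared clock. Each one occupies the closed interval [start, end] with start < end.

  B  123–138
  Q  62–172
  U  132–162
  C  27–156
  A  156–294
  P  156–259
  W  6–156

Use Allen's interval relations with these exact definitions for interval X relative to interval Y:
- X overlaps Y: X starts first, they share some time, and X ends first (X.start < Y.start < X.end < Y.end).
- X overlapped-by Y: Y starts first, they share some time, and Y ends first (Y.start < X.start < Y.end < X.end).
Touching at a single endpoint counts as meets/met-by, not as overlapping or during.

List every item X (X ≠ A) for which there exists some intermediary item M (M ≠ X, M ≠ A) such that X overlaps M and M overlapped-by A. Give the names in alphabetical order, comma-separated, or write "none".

none

Target A = [156, 294].
Intermediaries M with M overlapped-by A: none.
Union: none.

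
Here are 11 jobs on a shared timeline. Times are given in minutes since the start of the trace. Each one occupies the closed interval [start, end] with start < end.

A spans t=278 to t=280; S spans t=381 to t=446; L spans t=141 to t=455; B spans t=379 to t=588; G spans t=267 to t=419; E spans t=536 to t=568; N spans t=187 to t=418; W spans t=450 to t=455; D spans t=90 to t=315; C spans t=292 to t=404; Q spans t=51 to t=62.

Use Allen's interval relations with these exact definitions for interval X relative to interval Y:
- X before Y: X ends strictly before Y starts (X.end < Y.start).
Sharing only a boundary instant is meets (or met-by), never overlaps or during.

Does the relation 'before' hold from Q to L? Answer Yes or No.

Yes

Q = [t=51, t=62], L = [t=141, t=455].
Actual relation of Q to L: before.
Asked whether 'before' holds → Yes.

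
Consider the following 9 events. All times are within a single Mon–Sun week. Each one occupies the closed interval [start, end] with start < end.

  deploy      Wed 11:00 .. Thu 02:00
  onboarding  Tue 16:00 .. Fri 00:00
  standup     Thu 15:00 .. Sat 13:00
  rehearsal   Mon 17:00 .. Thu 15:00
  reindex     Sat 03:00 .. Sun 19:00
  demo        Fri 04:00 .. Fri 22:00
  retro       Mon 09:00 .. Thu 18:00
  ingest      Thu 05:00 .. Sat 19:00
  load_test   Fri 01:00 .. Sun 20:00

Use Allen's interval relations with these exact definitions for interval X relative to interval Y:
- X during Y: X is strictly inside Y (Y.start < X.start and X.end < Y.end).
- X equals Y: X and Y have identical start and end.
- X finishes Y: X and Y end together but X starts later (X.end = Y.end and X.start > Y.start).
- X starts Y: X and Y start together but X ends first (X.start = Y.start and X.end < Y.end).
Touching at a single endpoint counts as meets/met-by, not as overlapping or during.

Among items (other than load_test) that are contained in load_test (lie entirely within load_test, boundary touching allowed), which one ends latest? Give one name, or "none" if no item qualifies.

Target load_test = [Fri 01:00, Sun 20:00].
demo [Fri 04:00, Fri 22:00] → during → candidate.
deploy [Wed 11:00, Thu 02:00] → before → excluded.
ingest [Thu 05:00, Sat 19:00] → overlaps → excluded.
onboarding [Tue 16:00, Fri 00:00] → before → excluded.
rehearsal [Mon 17:00, Thu 15:00] → before → excluded.
reindex [Sat 03:00, Sun 19:00] → during → candidate.
retro [Mon 09:00, Thu 18:00] → before → excluded.
standup [Thu 15:00, Sat 13:00] → overlaps → excluded.
Among candidates, latest end is Sun 19:00 → reindex.

reindex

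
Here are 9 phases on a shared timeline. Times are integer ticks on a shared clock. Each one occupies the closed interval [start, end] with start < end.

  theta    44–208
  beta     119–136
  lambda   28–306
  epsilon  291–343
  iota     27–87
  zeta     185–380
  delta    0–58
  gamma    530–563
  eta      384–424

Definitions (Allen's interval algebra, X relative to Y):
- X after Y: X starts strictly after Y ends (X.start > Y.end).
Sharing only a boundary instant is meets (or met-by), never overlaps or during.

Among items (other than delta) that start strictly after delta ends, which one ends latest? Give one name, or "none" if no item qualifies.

Target delta = [0, 58].
beta [119, 136] → after → candidate.
epsilon [291, 343] → after → candidate.
eta [384, 424] → after → candidate.
gamma [530, 563] → after → candidate.
iota [27, 87] → overlapped-by → excluded.
lambda [28, 306] → overlapped-by → excluded.
theta [44, 208] → overlapped-by → excluded.
zeta [185, 380] → after → candidate.
Among candidates, latest end is 563 → gamma.

gamma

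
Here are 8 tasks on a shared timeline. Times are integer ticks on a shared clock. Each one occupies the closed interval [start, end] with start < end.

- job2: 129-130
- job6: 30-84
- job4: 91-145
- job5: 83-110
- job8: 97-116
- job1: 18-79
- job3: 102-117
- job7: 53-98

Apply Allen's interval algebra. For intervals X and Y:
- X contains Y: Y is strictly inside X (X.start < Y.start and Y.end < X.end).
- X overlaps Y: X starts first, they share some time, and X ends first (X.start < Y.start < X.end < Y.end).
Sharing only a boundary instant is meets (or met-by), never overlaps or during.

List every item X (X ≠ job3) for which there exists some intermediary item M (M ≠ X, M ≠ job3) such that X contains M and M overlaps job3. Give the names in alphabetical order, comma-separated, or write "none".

Target job3 = [102, 117].
Intermediaries M with M overlaps job3: job5, job8.
Via job5 — items with X contains job5: none.
Via job8 — items with X contains job8: job4.
Union: job4.

job4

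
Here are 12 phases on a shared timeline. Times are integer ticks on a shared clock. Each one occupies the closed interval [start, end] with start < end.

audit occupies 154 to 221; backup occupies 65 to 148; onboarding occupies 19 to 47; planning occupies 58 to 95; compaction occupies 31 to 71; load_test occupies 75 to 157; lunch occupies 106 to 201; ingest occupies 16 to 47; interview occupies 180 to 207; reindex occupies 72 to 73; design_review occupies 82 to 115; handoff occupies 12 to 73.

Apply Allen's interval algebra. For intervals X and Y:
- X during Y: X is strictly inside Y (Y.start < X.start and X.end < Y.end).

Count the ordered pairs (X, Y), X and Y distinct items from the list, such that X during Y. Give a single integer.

8

Checking all 132 ordered pairs for relation 'during'; matching pairs in alphabetical order:
(compaction, handoff): compaction during handoff ✓
(design_review, backup): design_review during backup ✓
(design_review, load_test): design_review during load_test ✓
(ingest, handoff): ingest during handoff ✓
(interview, audit): interview during audit ✓
(onboarding, handoff): onboarding during handoff ✓
(reindex, backup): reindex during backup ✓
(reindex, planning): reindex during planning ✓
Count: 8.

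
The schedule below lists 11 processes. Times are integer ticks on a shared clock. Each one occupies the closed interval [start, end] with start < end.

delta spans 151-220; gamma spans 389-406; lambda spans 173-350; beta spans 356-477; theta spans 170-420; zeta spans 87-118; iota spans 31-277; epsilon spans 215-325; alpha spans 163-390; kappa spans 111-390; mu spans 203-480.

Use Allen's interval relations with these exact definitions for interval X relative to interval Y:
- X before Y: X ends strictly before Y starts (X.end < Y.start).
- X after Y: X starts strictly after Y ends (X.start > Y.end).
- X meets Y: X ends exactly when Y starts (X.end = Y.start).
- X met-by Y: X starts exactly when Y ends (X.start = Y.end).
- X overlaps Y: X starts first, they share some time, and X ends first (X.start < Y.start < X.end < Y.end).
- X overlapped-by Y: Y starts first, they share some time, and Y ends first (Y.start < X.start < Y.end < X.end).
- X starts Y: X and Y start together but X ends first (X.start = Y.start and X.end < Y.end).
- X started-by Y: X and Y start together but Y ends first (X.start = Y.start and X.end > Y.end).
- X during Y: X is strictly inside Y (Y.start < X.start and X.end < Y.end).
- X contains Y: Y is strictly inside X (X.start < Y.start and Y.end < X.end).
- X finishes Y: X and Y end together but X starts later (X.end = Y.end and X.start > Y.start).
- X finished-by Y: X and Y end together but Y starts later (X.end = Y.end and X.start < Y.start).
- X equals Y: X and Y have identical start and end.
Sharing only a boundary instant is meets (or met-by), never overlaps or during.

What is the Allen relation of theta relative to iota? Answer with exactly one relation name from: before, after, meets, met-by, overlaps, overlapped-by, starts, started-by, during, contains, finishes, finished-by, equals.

overlapped-by

theta = [170, 420]; iota = [31, 277].
Compare endpoints: theta.start > iota.start, theta.start < iota.end, theta.end > iota.start, theta.end > iota.end.
That pattern is 'overlapped-by'.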